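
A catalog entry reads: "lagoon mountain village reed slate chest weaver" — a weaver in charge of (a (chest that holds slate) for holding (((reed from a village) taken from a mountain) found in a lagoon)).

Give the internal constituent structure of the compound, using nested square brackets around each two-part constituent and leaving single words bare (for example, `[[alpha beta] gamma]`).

[[[lagoon [mountain [village reed]]] [slate chest]] weaver]

The outermost head in the paraphrase is "weaver", modified by "lagoon mountain village reed slate chest".
Inside "lagoon mountain village reed slate chest": head "chest" (specifically "slate chest"), modifier "lagoon mountain village reed".
Inside "lagoon mountain village reed": head "reed" (specifically "mountain village reed"), modifier "lagoon".
Inside "mountain village reed": head "reed" (specifically "village reed"), modifier "mountain".
Inside "village reed": head "reed", modifier "village".
Inside "slate chest": head "chest", modifier "slate".
Putting it together: [[[lagoon [mountain [village reed]]] [slate chest]] weaver].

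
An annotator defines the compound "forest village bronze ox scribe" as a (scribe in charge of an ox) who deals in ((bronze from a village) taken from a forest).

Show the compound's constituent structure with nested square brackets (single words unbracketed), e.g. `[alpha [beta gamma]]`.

[[forest [village bronze]] [ox scribe]]

Whole compound: head "scribe" (specifically "ox scribe"), modifier "forest village bronze".
Within "forest village bronze", the head is "bronze" (specifically "village bronze") and the modifier is "forest".
Within "village bronze", the head is "bronze" and the modifier is "village".
Within "ox scribe", the head is "scribe" and the modifier is "ox".
Assembled: [[forest [village bronze]] [ox scribe]].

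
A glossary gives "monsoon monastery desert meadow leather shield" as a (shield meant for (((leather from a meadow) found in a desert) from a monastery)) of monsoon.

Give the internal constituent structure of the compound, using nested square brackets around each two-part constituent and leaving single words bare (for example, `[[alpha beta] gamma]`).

[monsoon [[monastery [desert [meadow leather]]] shield]]

At the top level: head "shield" (specifically "monastery desert meadow leather shield"); modifier "monsoon".
"monastery desert meadow leather shield" → head "shield", modifier "monastery desert meadow leather".
"monastery desert meadow leather" → head "leather" (specifically "desert meadow leather"), modifier "monastery".
"desert meadow leather" → head "leather" (specifically "meadow leather"), modifier "desert".
"meadow leather" → head "leather", modifier "meadow".
So the structure is [monsoon [[monastery [desert [meadow leather]]] shield]].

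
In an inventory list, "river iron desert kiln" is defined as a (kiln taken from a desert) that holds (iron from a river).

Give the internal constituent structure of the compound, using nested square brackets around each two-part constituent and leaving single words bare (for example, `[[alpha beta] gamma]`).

At the top level: head "kiln" (specifically "desert kiln"); modifier "river iron".
"river iron" → head "iron", modifier "river".
"desert kiln" → head "kiln", modifier "desert".
So the structure is [[river iron] [desert kiln]].

[[river iron] [desert kiln]]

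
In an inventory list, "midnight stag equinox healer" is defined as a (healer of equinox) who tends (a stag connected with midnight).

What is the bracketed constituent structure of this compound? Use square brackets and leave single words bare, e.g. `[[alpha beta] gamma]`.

[[midnight stag] [equinox healer]]

Overall it is a kind of healer (specifically "equinox healer"); the modifier is "midnight stag".
Within "midnight stag", the head is "stag" and the modifier is "midnight".
Within "equinox healer", the head is "healer" and the modifier is "equinox".
So the structure is [[midnight stag] [equinox healer]].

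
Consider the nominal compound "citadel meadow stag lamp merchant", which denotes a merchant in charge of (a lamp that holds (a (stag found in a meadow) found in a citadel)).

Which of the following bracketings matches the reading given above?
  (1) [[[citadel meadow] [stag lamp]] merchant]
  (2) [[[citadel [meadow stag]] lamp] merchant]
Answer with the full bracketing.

[[[citadel [meadow stag]] lamp] merchant]

The paraphrase's head is the "merchant" part ("merchant"); its modifier is "citadel meadow stag lamp".
That top-level split, carried through the inner groups, gives [[[citadel [meadow stag]] lamp] merchant].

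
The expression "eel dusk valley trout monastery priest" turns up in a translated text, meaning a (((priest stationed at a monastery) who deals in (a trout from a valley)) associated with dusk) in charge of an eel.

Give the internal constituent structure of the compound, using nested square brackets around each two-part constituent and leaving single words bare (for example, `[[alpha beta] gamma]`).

[eel [dusk [[valley trout] [monastery priest]]]]

The outermost head in the paraphrase is "priest" (specifically "dusk valley trout monastery priest"), modified by "eel".
Within "dusk valley trout monastery priest", the head is "priest" (specifically "valley trout monastery priest") and the modifier is "dusk".
Within "valley trout monastery priest", the head is "priest" (specifically "monastery priest") and the modifier is "valley trout".
Within "valley trout", the head is "trout" and the modifier is "valley".
Within "monastery priest", the head is "priest" and the modifier is "monastery".
Assembled: [eel [dusk [[valley trout] [monastery priest]]]].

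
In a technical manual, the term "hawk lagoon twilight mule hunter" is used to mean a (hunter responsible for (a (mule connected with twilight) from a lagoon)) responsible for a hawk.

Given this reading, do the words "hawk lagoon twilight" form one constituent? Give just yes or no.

no

The top-level split is [hawk] [lagoon twilight mule hunter]; the full structure is [hawk [[lagoon [twilight mule]] hunter]].
"hawk lagoon twilight" straddles a constituent boundary, so it is not a single unit.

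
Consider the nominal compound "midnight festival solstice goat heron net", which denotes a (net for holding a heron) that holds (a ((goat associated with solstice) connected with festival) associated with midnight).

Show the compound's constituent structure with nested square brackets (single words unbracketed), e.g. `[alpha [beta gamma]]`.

At the top level: head "net" (specifically "heron net"); modifier "midnight festival solstice goat".
Inside "midnight festival solstice goat": head "goat" (specifically "festival solstice goat"), modifier "midnight".
Inside "festival solstice goat": head "goat" (specifically "solstice goat"), modifier "festival".
Inside "solstice goat": head "goat", modifier "solstice".
Inside "heron net": head "net", modifier "heron".
Assembled: [[midnight [festival [solstice goat]]] [heron net]].

[[midnight [festival [solstice goat]]] [heron net]]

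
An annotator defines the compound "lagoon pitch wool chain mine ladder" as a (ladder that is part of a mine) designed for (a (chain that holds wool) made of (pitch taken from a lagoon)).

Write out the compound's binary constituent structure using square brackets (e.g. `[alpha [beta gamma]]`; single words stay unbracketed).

The outermost head in the paraphrase is "ladder" (specifically "mine ladder"), modified by "lagoon pitch wool chain".
"lagoon pitch wool chain" → head "chain" (specifically "wool chain"), modifier "lagoon pitch".
"lagoon pitch" → head "pitch", modifier "lagoon".
"wool chain" → head "chain", modifier "wool".
"mine ladder" → head "ladder", modifier "mine".
So the structure is [[[lagoon pitch] [wool chain]] [mine ladder]].

[[[lagoon pitch] [wool chain]] [mine ladder]]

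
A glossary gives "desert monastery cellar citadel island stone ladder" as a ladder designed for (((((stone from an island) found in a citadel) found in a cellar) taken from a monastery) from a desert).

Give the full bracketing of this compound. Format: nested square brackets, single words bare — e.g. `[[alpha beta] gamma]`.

[[desert [monastery [cellar [citadel [island stone]]]]] ladder]

Whole compound: head "ladder", modifier "desert monastery cellar citadel island stone".
Within "desert monastery cellar citadel island stone", the head is "stone" (specifically "monastery cellar citadel island stone") and the modifier is "desert".
Within "monastery cellar citadel island stone", the head is "stone" (specifically "cellar citadel island stone") and the modifier is "monastery".
Within "cellar citadel island stone", the head is "stone" (specifically "citadel island stone") and the modifier is "cellar".
Within "citadel island stone", the head is "stone" (specifically "island stone") and the modifier is "citadel".
Within "island stone", the head is "stone" and the modifier is "island".
So the structure is [[desert [monastery [cellar [citadel [island stone]]]]] ladder].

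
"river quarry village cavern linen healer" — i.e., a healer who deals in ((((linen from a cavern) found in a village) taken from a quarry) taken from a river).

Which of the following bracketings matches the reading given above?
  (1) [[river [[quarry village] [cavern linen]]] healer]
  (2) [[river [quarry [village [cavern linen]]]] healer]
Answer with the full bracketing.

[[river [quarry [village [cavern linen]]]] healer]

The paraphrase's head is the "healer" part ("healer"); its modifier is "river quarry village cavern linen".
That top-level split, carried through the inner groups, gives [[river [quarry [village [cavern linen]]]] healer].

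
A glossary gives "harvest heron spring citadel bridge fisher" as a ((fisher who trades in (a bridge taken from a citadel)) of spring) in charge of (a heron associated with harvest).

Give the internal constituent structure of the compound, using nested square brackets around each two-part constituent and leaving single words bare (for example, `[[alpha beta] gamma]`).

[[harvest heron] [spring [[citadel bridge] fisher]]]

At the top level: head "fisher" (specifically "spring citadel bridge fisher"); modifier "harvest heron".
"harvest heron" → head "heron", modifier "harvest".
"spring citadel bridge fisher" → head "fisher" (specifically "citadel bridge fisher"), modifier "spring".
"citadel bridge fisher" → head "fisher", modifier "citadel bridge".
"citadel bridge" → head "bridge", modifier "citadel".
Putting it together: [[harvest heron] [spring [[citadel bridge] fisher]]].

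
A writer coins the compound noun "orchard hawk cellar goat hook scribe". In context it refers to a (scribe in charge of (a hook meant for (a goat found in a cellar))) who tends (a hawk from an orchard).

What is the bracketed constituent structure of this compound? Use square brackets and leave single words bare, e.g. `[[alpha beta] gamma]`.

At the top level: head "scribe" (specifically "cellar goat hook scribe"); modifier "orchard hawk".
Within "orchard hawk", the head is "hawk" and the modifier is "orchard".
Within "cellar goat hook scribe", the head is "scribe" and the modifier is "cellar goat hook".
Within "cellar goat hook", the head is "hook" and the modifier is "cellar goat".
Within "cellar goat", the head is "goat" and the modifier is "cellar".
Assembled: [[orchard hawk] [[[cellar goat] hook] scribe]].

[[orchard hawk] [[[cellar goat] hook] scribe]]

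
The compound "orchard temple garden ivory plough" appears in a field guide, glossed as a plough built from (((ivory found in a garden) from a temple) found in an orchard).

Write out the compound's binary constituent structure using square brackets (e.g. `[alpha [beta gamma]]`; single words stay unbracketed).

[[orchard [temple [garden ivory]]] plough]

Overall it is a kind of plough; the modifier is "orchard temple garden ivory".
Within "orchard temple garden ivory", the head is "ivory" (specifically "temple garden ivory") and the modifier is "orchard".
Within "temple garden ivory", the head is "ivory" (specifically "garden ivory") and the modifier is "temple".
Within "garden ivory", the head is "ivory" and the modifier is "garden".
So the structure is [[orchard [temple [garden ivory]]] plough].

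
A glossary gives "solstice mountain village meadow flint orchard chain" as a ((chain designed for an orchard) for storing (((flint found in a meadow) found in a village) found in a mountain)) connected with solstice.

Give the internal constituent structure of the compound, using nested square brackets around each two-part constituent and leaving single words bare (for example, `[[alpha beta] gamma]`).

At the top level: head "chain" (specifically "mountain village meadow flint orchard chain"); modifier "solstice".
"mountain village meadow flint orchard chain" → head "chain" (specifically "orchard chain"), modifier "mountain village meadow flint".
"mountain village meadow flint" → head "flint" (specifically "village meadow flint"), modifier "mountain".
"village meadow flint" → head "flint" (specifically "meadow flint"), modifier "village".
"meadow flint" → head "flint", modifier "meadow".
"orchard chain" → head "chain", modifier "orchard".
Assembled: [solstice [[mountain [village [meadow flint]]] [orchard chain]]].

[solstice [[mountain [village [meadow flint]]] [orchard chain]]]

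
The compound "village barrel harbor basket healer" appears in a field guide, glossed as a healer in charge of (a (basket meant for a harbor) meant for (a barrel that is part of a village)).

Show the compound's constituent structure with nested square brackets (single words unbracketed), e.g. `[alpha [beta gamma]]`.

[[[village barrel] [harbor basket]] healer]

Overall it is a kind of healer; the modifier is "village barrel harbor basket".
Inside "village barrel harbor basket": head "basket" (specifically "harbor basket"), modifier "village barrel".
Inside "village barrel": head "barrel", modifier "village".
Inside "harbor basket": head "basket", modifier "harbor".
So the structure is [[[village barrel] [harbor basket]] healer].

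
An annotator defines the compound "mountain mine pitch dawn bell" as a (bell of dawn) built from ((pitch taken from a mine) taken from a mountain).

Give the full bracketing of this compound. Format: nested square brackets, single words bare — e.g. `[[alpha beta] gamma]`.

Whole compound: head "bell" (specifically "dawn bell"), modifier "mountain mine pitch".
"mountain mine pitch" → head "pitch" (specifically "mine pitch"), modifier "mountain".
"mine pitch" → head "pitch", modifier "mine".
"dawn bell" → head "bell", modifier "dawn".
So the structure is [[mountain [mine pitch]] [dawn bell]].

[[mountain [mine pitch]] [dawn bell]]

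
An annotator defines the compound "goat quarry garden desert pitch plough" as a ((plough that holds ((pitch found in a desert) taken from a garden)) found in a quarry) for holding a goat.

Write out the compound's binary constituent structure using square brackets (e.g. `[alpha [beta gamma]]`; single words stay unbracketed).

[goat [quarry [[garden [desert pitch]] plough]]]

At the top level: head "plough" (specifically "quarry garden desert pitch plough"); modifier "goat".
Inside "quarry garden desert pitch plough": head "plough" (specifically "garden desert pitch plough"), modifier "quarry".
Inside "garden desert pitch plough": head "plough", modifier "garden desert pitch".
Inside "garden desert pitch": head "pitch" (specifically "desert pitch"), modifier "garden".
Inside "desert pitch": head "pitch", modifier "desert".
So the structure is [goat [quarry [[garden [desert pitch]] plough]]].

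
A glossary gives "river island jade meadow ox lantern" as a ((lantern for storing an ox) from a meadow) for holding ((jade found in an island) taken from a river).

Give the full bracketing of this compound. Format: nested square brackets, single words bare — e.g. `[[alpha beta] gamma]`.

[[river [island jade]] [meadow [ox lantern]]]

At the top level: head "lantern" (specifically "meadow ox lantern"); modifier "river island jade".
Inside "river island jade": head "jade" (specifically "island jade"), modifier "river".
Inside "island jade": head "jade", modifier "island".
Inside "meadow ox lantern": head "lantern" (specifically "ox lantern"), modifier "meadow".
Inside "ox lantern": head "lantern", modifier "ox".
Assembled: [[river [island jade]] [meadow [ox lantern]]].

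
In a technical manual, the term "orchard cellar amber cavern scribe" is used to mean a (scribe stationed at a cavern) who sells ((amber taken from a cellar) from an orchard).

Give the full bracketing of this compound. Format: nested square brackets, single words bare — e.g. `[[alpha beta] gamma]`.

Whole compound: head "scribe" (specifically "cavern scribe"), modifier "orchard cellar amber".
Inside "orchard cellar amber": head "amber" (specifically "cellar amber"), modifier "orchard".
Inside "cellar amber": head "amber", modifier "cellar".
Inside "cavern scribe": head "scribe", modifier "cavern".
Assembled: [[orchard [cellar amber]] [cavern scribe]].

[[orchard [cellar amber]] [cavern scribe]]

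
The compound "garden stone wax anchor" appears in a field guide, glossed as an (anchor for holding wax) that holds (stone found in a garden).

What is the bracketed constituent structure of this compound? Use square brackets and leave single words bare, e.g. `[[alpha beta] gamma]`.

[[garden stone] [wax anchor]]

At the top level: head "anchor" (specifically "wax anchor"); modifier "garden stone".
"garden stone" → head "stone", modifier "garden".
"wax anchor" → head "anchor", modifier "wax".
Putting it together: [[garden stone] [wax anchor]].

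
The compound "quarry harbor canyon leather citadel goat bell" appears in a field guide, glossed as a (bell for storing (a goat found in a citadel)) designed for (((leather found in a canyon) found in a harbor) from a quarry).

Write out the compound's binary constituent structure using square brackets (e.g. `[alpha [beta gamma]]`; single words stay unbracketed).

At the top level: head "bell" (specifically "citadel goat bell"); modifier "quarry harbor canyon leather".
"quarry harbor canyon leather" → head "leather" (specifically "harbor canyon leather"), modifier "quarry".
"harbor canyon leather" → head "leather" (specifically "canyon leather"), modifier "harbor".
"canyon leather" → head "leather", modifier "canyon".
"citadel goat bell" → head "bell", modifier "citadel goat".
"citadel goat" → head "goat", modifier "citadel".
Putting it together: [[quarry [harbor [canyon leather]]] [[citadel goat] bell]].

[[quarry [harbor [canyon leather]]] [[citadel goat] bell]]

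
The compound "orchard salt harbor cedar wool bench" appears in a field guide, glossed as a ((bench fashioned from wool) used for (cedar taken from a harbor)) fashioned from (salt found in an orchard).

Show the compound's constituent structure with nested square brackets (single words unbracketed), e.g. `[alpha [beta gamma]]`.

Whole compound: head "bench" (specifically "harbor cedar wool bench"), modifier "orchard salt".
"orchard salt" → head "salt", modifier "orchard".
"harbor cedar wool bench" → head "bench" (specifically "wool bench"), modifier "harbor cedar".
"harbor cedar" → head "cedar", modifier "harbor".
"wool bench" → head "bench", modifier "wool".
So the structure is [[orchard salt] [[harbor cedar] [wool bench]]].

[[orchard salt] [[harbor cedar] [wool bench]]]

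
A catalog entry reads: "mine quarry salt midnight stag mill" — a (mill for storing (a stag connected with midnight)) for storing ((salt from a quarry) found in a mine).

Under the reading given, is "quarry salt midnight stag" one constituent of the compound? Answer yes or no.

The top-level split is [mine quarry salt] [midnight stag mill]; the full structure is [[mine [quarry salt]] [[midnight stag] mill]].
"quarry salt midnight stag" straddles a constituent boundary, so it is not a single unit.

no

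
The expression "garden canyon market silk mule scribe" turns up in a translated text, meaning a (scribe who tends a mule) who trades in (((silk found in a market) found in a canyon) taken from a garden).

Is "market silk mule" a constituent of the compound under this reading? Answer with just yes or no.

The top-level split is [garden canyon market silk] [mule scribe]; the full structure is [[garden [canyon [market silk]]] [mule scribe]].
"market silk mule" straddles a constituent boundary, so it is not a single unit.

no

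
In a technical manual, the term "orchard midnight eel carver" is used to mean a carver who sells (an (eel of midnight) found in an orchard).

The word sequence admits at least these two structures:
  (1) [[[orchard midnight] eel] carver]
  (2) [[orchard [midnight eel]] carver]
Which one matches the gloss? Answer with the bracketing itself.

[[orchard [midnight eel]] carver]

The paraphrase's head is the "carver" part ("carver"); its modifier is "orchard midnight eel".
That top-level split, carried through the inner groups, gives [[orchard [midnight eel]] carver].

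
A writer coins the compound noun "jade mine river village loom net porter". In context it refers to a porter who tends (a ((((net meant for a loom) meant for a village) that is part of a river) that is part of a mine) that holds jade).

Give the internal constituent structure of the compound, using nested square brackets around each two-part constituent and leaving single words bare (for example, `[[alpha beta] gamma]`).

Whole compound: head "porter", modifier "jade mine river village loom net".
"jade mine river village loom net" → head "net" (specifically "mine river village loom net"), modifier "jade".
"mine river village loom net" → head "net" (specifically "river village loom net"), modifier "mine".
"river village loom net" → head "net" (specifically "village loom net"), modifier "river".
"village loom net" → head "net" (specifically "loom net"), modifier "village".
"loom net" → head "net", modifier "loom".
Putting it together: [[jade [mine [river [village [loom net]]]]] porter].

[[jade [mine [river [village [loom net]]]]] porter]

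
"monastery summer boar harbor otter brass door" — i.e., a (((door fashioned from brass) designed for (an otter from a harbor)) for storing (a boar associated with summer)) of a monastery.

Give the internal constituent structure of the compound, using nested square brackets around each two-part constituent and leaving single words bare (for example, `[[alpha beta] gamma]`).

Overall it is a kind of door (specifically "summer boar harbor otter brass door"); the modifier is "monastery".
Inside "summer boar harbor otter brass door": head "door" (specifically "harbor otter brass door"), modifier "summer boar".
Inside "summer boar": head "boar", modifier "summer".
Inside "harbor otter brass door": head "door" (specifically "brass door"), modifier "harbor otter".
Inside "harbor otter": head "otter", modifier "harbor".
Inside "brass door": head "door", modifier "brass".
Assembled: [monastery [[summer boar] [[harbor otter] [brass door]]]].

[monastery [[summer boar] [[harbor otter] [brass door]]]]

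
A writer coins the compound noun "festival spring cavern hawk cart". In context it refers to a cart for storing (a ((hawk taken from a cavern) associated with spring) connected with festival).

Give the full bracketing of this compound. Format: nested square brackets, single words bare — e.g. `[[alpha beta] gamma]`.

[[festival [spring [cavern hawk]]] cart]

At the top level: head "cart"; modifier "festival spring cavern hawk".
Within "festival spring cavern hawk", the head is "hawk" (specifically "spring cavern hawk") and the modifier is "festival".
Within "spring cavern hawk", the head is "hawk" (specifically "cavern hawk") and the modifier is "spring".
Within "cavern hawk", the head is "hawk" and the modifier is "cavern".
Putting it together: [[festival [spring [cavern hawk]]] cart].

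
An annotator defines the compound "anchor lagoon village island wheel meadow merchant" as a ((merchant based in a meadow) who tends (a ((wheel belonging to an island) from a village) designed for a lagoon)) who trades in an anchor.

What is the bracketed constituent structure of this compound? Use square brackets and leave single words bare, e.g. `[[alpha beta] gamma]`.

Whole compound: head "merchant" (specifically "lagoon village island wheel meadow merchant"), modifier "anchor".
Within "lagoon village island wheel meadow merchant", the head is "merchant" (specifically "meadow merchant") and the modifier is "lagoon village island wheel".
Within "lagoon village island wheel", the head is "wheel" (specifically "village island wheel") and the modifier is "lagoon".
Within "village island wheel", the head is "wheel" (specifically "island wheel") and the modifier is "village".
Within "island wheel", the head is "wheel" and the modifier is "island".
Within "meadow merchant", the head is "merchant" and the modifier is "meadow".
Putting it together: [anchor [[lagoon [village [island wheel]]] [meadow merchant]]].

[anchor [[lagoon [village [island wheel]]] [meadow merchant]]]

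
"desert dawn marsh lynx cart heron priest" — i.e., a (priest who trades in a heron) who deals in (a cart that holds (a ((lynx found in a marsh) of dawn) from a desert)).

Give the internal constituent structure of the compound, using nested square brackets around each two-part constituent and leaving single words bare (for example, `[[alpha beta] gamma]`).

[[[desert [dawn [marsh lynx]]] cart] [heron priest]]

At the top level: head "priest" (specifically "heron priest"); modifier "desert dawn marsh lynx cart".
Within "desert dawn marsh lynx cart", the head is "cart" and the modifier is "desert dawn marsh lynx".
Within "desert dawn marsh lynx", the head is "lynx" (specifically "dawn marsh lynx") and the modifier is "desert".
Within "dawn marsh lynx", the head is "lynx" (specifically "marsh lynx") and the modifier is "dawn".
Within "marsh lynx", the head is "lynx" and the modifier is "marsh".
Within "heron priest", the head is "priest" and the modifier is "heron".
Assembled: [[[desert [dawn [marsh lynx]]] cart] [heron priest]].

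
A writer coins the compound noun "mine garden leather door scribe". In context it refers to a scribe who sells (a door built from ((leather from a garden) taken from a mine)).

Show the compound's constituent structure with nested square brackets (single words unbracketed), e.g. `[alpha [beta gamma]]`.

The outermost head in the paraphrase is "scribe", modified by "mine garden leather door".
Inside "mine garden leather door": head "door", modifier "mine garden leather".
Inside "mine garden leather": head "leather" (specifically "garden leather"), modifier "mine".
Inside "garden leather": head "leather", modifier "garden".
Putting it together: [[[mine [garden leather]] door] scribe].

[[[mine [garden leather]] door] scribe]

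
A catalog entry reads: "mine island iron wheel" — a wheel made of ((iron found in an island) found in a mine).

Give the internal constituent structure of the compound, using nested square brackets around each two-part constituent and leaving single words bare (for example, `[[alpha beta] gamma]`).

[[mine [island iron]] wheel]

The outermost head in the paraphrase is "wheel", modified by "mine island iron".
Inside "mine island iron": head "iron" (specifically "island iron"), modifier "mine".
Inside "island iron": head "iron", modifier "island".
So the structure is [[mine [island iron]] wheel].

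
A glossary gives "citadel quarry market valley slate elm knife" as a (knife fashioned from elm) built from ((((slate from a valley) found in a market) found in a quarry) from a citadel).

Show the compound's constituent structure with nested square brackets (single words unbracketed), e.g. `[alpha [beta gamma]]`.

Overall it is a kind of knife (specifically "elm knife"); the modifier is "citadel quarry market valley slate".
Inside "citadel quarry market valley slate": head "slate" (specifically "quarry market valley slate"), modifier "citadel".
Inside "quarry market valley slate": head "slate" (specifically "market valley slate"), modifier "quarry".
Inside "market valley slate": head "slate" (specifically "valley slate"), modifier "market".
Inside "valley slate": head "slate", modifier "valley".
Inside "elm knife": head "knife", modifier "elm".
So the structure is [[citadel [quarry [market [valley slate]]]] [elm knife]].

[[citadel [quarry [market [valley slate]]]] [elm knife]]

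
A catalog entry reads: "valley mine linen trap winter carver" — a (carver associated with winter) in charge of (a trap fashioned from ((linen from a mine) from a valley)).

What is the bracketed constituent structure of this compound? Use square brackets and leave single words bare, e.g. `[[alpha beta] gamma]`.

Overall it is a kind of carver (specifically "winter carver"); the modifier is "valley mine linen trap".
Within "valley mine linen trap", the head is "trap" and the modifier is "valley mine linen".
Within "valley mine linen", the head is "linen" (specifically "mine linen") and the modifier is "valley".
Within "mine linen", the head is "linen" and the modifier is "mine".
Within "winter carver", the head is "carver" and the modifier is "winter".
So the structure is [[[valley [mine linen]] trap] [winter carver]].

[[[valley [mine linen]] trap] [winter carver]]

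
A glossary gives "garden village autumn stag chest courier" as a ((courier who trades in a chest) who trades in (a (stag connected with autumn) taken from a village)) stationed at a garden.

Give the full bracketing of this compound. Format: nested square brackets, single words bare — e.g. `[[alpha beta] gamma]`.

[garden [[village [autumn stag]] [chest courier]]]

At the top level: head "courier" (specifically "village autumn stag chest courier"); modifier "garden".
Inside "village autumn stag chest courier": head "courier" (specifically "chest courier"), modifier "village autumn stag".
Inside "village autumn stag": head "stag" (specifically "autumn stag"), modifier "village".
Inside "autumn stag": head "stag", modifier "autumn".
Inside "chest courier": head "courier", modifier "chest".
Putting it together: [garden [[village [autumn stag]] [chest courier]]].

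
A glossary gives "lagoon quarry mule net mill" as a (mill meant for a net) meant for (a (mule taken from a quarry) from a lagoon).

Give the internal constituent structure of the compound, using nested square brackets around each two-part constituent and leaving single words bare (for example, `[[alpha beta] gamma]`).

[[lagoon [quarry mule]] [net mill]]

Whole compound: head "mill" (specifically "net mill"), modifier "lagoon quarry mule".
Inside "lagoon quarry mule": head "mule" (specifically "quarry mule"), modifier "lagoon".
Inside "quarry mule": head "mule", modifier "quarry".
Inside "net mill": head "mill", modifier "net".
Assembled: [[lagoon [quarry mule]] [net mill]].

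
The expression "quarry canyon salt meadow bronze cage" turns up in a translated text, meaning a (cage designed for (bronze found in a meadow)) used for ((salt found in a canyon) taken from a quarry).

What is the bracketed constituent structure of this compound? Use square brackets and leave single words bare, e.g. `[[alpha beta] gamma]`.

[[quarry [canyon salt]] [[meadow bronze] cage]]

Whole compound: head "cage" (specifically "meadow bronze cage"), modifier "quarry canyon salt".
Inside "quarry canyon salt": head "salt" (specifically "canyon salt"), modifier "quarry".
Inside "canyon salt": head "salt", modifier "canyon".
Inside "meadow bronze cage": head "cage", modifier "meadow bronze".
Inside "meadow bronze": head "bronze", modifier "meadow".
Putting it together: [[quarry [canyon salt]] [[meadow bronze] cage]].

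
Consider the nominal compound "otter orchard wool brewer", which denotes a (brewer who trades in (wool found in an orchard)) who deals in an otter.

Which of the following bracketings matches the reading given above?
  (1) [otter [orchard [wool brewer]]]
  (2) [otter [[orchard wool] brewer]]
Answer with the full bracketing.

The paraphrase's head is the "brewer" part ("orchard wool brewer"); its modifier is "otter".
That top-level split, carried through the inner groups, gives [otter [[orchard wool] brewer]].

[otter [[orchard wool] brewer]]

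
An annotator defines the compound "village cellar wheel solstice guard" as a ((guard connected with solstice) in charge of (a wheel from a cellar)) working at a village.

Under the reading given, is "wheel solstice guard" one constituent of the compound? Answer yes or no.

The top-level split is [village] [cellar wheel solstice guard]; the full structure is [village [[cellar wheel] [solstice guard]]].
"wheel solstice guard" straddles a constituent boundary, so it is not a single unit.

no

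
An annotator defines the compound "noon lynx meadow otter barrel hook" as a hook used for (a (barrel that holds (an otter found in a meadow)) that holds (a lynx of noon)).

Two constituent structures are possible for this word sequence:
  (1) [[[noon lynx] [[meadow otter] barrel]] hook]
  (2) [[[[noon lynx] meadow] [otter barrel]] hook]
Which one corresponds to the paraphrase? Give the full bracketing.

The paraphrase's head is the "hook" part ("hook"); its modifier is "noon lynx meadow otter barrel".
That top-level split, carried through the inner groups, gives [[[noon lynx] [[meadow otter] barrel]] hook].

[[[noon lynx] [[meadow otter] barrel]] hook]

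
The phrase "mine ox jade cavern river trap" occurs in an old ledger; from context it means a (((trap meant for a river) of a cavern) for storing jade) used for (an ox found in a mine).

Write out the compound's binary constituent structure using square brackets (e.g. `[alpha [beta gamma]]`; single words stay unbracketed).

[[mine ox] [jade [cavern [river trap]]]]

The outermost head in the paraphrase is "trap" (specifically "jade cavern river trap"), modified by "mine ox".
Within "mine ox", the head is "ox" and the modifier is "mine".
Within "jade cavern river trap", the head is "trap" (specifically "cavern river trap") and the modifier is "jade".
Within "cavern river trap", the head is "trap" (specifically "river trap") and the modifier is "cavern".
Within "river trap", the head is "trap" and the modifier is "river".
So the structure is [[mine ox] [jade [cavern [river trap]]]].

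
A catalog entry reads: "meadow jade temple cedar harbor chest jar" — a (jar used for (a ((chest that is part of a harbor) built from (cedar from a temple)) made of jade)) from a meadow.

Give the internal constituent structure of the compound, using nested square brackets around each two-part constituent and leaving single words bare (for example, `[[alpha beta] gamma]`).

[meadow [[jade [[temple cedar] [harbor chest]]] jar]]

The outermost head in the paraphrase is "jar" (specifically "jade temple cedar harbor chest jar"), modified by "meadow".
Within "jade temple cedar harbor chest jar", the head is "jar" and the modifier is "jade temple cedar harbor chest".
Within "jade temple cedar harbor chest", the head is "chest" (specifically "temple cedar harbor chest") and the modifier is "jade".
Within "temple cedar harbor chest", the head is "chest" (specifically "harbor chest") and the modifier is "temple cedar".
Within "temple cedar", the head is "cedar" and the modifier is "temple".
Within "harbor chest", the head is "chest" and the modifier is "harbor".
So the structure is [meadow [[jade [[temple cedar] [harbor chest]]] jar]].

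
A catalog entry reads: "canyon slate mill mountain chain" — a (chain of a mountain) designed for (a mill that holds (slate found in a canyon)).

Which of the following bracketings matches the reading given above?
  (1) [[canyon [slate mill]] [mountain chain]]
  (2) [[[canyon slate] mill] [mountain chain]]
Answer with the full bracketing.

[[[canyon slate] mill] [mountain chain]]

The paraphrase's head is the "chain" part ("mountain chain"); its modifier is "canyon slate mill".
That top-level split, carried through the inner groups, gives [[[canyon slate] mill] [mountain chain]].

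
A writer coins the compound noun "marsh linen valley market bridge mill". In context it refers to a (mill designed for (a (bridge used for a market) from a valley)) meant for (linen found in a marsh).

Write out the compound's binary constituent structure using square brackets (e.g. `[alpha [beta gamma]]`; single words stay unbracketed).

At the top level: head "mill" (specifically "valley market bridge mill"); modifier "marsh linen".
"marsh linen" → head "linen", modifier "marsh".
"valley market bridge mill" → head "mill", modifier "valley market bridge".
"valley market bridge" → head "bridge" (specifically "market bridge"), modifier "valley".
"market bridge" → head "bridge", modifier "market".
Assembled: [[marsh linen] [[valley [market bridge]] mill]].

[[marsh linen] [[valley [market bridge]] mill]]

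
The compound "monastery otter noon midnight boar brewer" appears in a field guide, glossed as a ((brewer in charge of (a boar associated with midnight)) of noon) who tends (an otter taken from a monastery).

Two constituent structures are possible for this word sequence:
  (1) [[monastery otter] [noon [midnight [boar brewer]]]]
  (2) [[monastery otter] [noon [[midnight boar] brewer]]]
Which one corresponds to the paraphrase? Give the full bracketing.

The paraphrase's head is the "brewer" part ("noon midnight boar brewer"); its modifier is "monastery otter".
That top-level split, carried through the inner groups, gives [[monastery otter] [noon [[midnight boar] brewer]]].

[[monastery otter] [noon [[midnight boar] brewer]]]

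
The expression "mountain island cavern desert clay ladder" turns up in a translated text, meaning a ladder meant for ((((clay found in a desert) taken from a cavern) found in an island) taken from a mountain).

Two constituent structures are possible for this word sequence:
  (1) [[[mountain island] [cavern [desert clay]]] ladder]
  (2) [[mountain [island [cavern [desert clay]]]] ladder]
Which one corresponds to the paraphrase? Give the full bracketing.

[[mountain [island [cavern [desert clay]]]] ladder]

The paraphrase's head is the "ladder" part ("ladder"); its modifier is "mountain island cavern desert clay".
That top-level split, carried through the inner groups, gives [[mountain [island [cavern [desert clay]]]] ladder].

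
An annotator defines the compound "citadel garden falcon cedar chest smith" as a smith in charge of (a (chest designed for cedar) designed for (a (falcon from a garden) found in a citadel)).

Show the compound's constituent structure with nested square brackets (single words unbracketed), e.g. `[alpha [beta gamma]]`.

[[[citadel [garden falcon]] [cedar chest]] smith]

Overall it is a kind of smith; the modifier is "citadel garden falcon cedar chest".
Within "citadel garden falcon cedar chest", the head is "chest" (specifically "cedar chest") and the modifier is "citadel garden falcon".
Within "citadel garden falcon", the head is "falcon" (specifically "garden falcon") and the modifier is "citadel".
Within "garden falcon", the head is "falcon" and the modifier is "garden".
Within "cedar chest", the head is "chest" and the modifier is "cedar".
Putting it together: [[[citadel [garden falcon]] [cedar chest]] smith].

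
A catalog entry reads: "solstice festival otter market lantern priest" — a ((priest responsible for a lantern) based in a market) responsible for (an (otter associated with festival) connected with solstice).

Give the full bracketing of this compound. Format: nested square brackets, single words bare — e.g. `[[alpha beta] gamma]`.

Whole compound: head "priest" (specifically "market lantern priest"), modifier "solstice festival otter".
Within "solstice festival otter", the head is "otter" (specifically "festival otter") and the modifier is "solstice".
Within "festival otter", the head is "otter" and the modifier is "festival".
Within "market lantern priest", the head is "priest" (specifically "lantern priest") and the modifier is "market".
Within "lantern priest", the head is "priest" and the modifier is "lantern".
Assembled: [[solstice [festival otter]] [market [lantern priest]]].

[[solstice [festival otter]] [market [lantern priest]]]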